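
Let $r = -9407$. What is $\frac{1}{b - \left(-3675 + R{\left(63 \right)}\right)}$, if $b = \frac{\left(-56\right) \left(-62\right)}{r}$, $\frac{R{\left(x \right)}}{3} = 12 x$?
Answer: $\frac{9407}{13232177} \approx 0.00071092$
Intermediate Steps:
$R{\left(x \right)} = 36 x$ ($R{\left(x \right)} = 3 \cdot 12 x = 36 x$)
$b = - \frac{3472}{9407}$ ($b = \frac{\left(-56\right) \left(-62\right)}{-9407} = 3472 \left(- \frac{1}{9407}\right) = - \frac{3472}{9407} \approx -0.36909$)
$\frac{1}{b - \left(-3675 + R{\left(63 \right)}\right)} = \frac{1}{- \frac{3472}{9407} + \left(3675 - 36 \cdot 63\right)} = \frac{1}{- \frac{3472}{9407} + \left(3675 - 2268\right)} = \frac{1}{- \frac{3472}{9407} + 1407} = \frac{1}{\frac{13232177}{9407}} = \frac{9407}{13232177}$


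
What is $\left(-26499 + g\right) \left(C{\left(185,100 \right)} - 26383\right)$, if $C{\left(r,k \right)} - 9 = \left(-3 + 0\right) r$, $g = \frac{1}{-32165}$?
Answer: $\frac{3278953272592}{4595} \approx 7.1359 \cdot 10^{8}$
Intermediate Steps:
$g = - \frac{1}{32165} \approx -3.109 \cdot 10^{-5}$
$C{\left(r,k \right)} = 9 - 3 r$ ($C{\left(r,k \right)} = 9 + \left(-3 + 0\right) r = 9 - 3 r$)
$\left(-26499 + g\right) \left(C{\left(185,100 \right)} - 26383\right) = \left(-26499 - \frac{1}{32165}\right) \left(\left(9 - 555\right) - 26383\right) = - \frac{852340336 \left(\left(9 - 555\right) - 26383\right)}{32165} = - \frac{852340336 \left(-546 - 26383\right)}{32165} = \left(- \frac{852340336}{32165}\right) \left(-26929\right) = \frac{3278953272592}{4595}$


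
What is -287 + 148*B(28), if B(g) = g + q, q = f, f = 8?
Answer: 5041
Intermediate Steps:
q = 8
B(g) = 8 + g (B(g) = g + 8 = 8 + g)
-287 + 148*B(28) = -287 + 148*(8 + 28) = -287 + 148*36 = -287 + 5328 = 5041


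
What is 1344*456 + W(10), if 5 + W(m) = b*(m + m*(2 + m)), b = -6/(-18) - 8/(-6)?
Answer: 1839227/3 ≈ 6.1308e+5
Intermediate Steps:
b = 5/3 (b = -6*(-1/18) - 8*(-⅙) = ⅓ + 4/3 = 5/3 ≈ 1.6667)
W(m) = -5 + 5*m/3 + 5*m*(2 + m)/3 (W(m) = -5 + 5*(m + m*(2 + m))/3 = -5 + (5*m/3 + 5*m*(2 + m)/3) = -5 + 5*m/3 + 5*m*(2 + m)/3)
1344*456 + W(10) = 1344*456 + (-5 + 5*10 + (5/3)*10²) = 612864 + (-5 + 50 + (5/3)*100) = 612864 + (-5 + 50 + 500/3) = 612864 + 635/3 = 1839227/3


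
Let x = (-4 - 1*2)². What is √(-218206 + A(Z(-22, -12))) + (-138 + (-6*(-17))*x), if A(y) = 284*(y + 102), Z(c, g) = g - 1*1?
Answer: 3534 + I*√192930 ≈ 3534.0 + 439.24*I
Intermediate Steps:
Z(c, g) = -1 + g (Z(c, g) = g - 1 = -1 + g)
A(y) = 28968 + 284*y (A(y) = 284*(102 + y) = 28968 + 284*y)
x = 36 (x = (-4 - 2)² = (-6)² = 36)
√(-218206 + A(Z(-22, -12))) + (-138 + (-6*(-17))*x) = √(-218206 + (28968 + 284*(-1 - 12))) + (-138 - 6*(-17)*36) = √(-218206 + (28968 + 284*(-13))) + (-138 + 102*36) = √(-218206 + (28968 - 3692)) + (-138 + 3672) = √(-218206 + 25276) + 3534 = √(-192930) + 3534 = I*√192930 + 3534 = 3534 + I*√192930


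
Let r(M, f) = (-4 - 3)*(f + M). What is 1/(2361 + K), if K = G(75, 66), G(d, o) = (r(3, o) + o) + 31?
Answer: 1/1975 ≈ 0.00050633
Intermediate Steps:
r(M, f) = -7*M - 7*f (r(M, f) = -7*(M + f) = -7*M - 7*f)
G(d, o) = 10 - 6*o (G(d, o) = ((-7*3 - 7*o) + o) + 31 = ((-21 - 7*o) + o) + 31 = (-21 - 6*o) + 31 = 10 - 6*o)
K = -386 (K = 10 - 6*66 = 10 - 396 = -386)
1/(2361 + K) = 1/(2361 - 386) = 1/1975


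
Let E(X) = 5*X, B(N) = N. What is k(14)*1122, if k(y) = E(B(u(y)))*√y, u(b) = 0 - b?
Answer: -78540*√14 ≈ -2.9387e+5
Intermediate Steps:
u(b) = -b
k(y) = -5*y^(3/2) (k(y) = (5*(-y))*√y = (-5*y)*√y = -5*y^(3/2))
k(14)*1122 = -70*√14*1122 = -78540*√14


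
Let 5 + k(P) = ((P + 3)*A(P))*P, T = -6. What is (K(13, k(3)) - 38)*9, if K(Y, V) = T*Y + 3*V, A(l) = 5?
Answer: 1251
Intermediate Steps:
k(P) = -5 + P*(15 + 5*P) (k(P) = -5 + ((P + 3)*5)*P = -5 + ((3 + P)*5)*P = -5 + (15 + 5*P)*P = -5 + P*(15 + 5*P))
K(Y, V) = -6*Y + 3*V
(K(13, k(3)) - 38)*9 = ((-6*13 + 3*(-5 + 5*3**2 + 15*3)) - 38)*9 = ((-78 + 3*(-5 + 5*9 + 45)) - 38)*9 = ((-78 + 3*(-5 + 45 + 45)) - 38)*9 = ((-78 + 3*85) - 38)*9 = ((-78 + 255) - 38)*9 = (177 - 38)*9 = 139*9 = 1251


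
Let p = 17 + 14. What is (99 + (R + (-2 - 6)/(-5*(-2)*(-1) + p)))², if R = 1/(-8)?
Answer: 273803209/28224 ≈ 9701.1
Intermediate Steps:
p = 31
R = -⅛ ≈ -0.12500
(99 + (R + (-2 - 6)/(-5*(-2)*(-1) + p)))² = (99 + (-⅛ + (-2 - 6)/(-5*(-2)*(-1) + 31)))² = (99 + (-⅛ - 8/(10*(-1) + 31)))² = (99 + (-⅛ - 8/(-10 + 31)))² = (99 + (-⅛ - 8/21))² = (99 - 85/168)² = (16547/168)² = 273803209/28224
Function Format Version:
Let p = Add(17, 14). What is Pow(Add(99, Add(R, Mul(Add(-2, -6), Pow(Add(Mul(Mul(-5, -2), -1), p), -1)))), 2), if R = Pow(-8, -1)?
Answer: Rational(273803209, 28224) ≈ 9701.1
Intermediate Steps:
p = 31
R = Rational(-1, 8) ≈ -0.12500
Pow(Add(99, Add(R, Mul(Add(-2, -6), Pow(Add(Mul(Mul(-5, -2), -1), p), -1)))), 2) = Pow(Add(99, Add(Rational(-1, 8), Mul(Add(-2, -6), Pow(Add(Mul(Mul(-5, -2), -1), 31), -1)))), 2) = Pow(Add(99, Add(Rational(-1, 8), Mul(-8, Pow(Add(Mul(10, -1), 31), -1)))), 2) = Pow(Add(99, Add(Rational(-1, 8), Mul(-8, Pow(Add(-10, 31), -1)))), 2) = Pow(Add(99, Add(Rational(-1, 8), Mul(-8, Pow(21, -1)))), 2) = Pow(Add(99, Add(Rational(-1, 8), Mul(-8, Rational(1, 21)))), 2) = Pow(Add(99, Add(Rational(-1, 8), Rational(-8, 21))), 2) = Pow(Add(99, Rational(-85, 168)), 2) = Pow(Rational(16547, 168), 2) = Rational(273803209, 28224)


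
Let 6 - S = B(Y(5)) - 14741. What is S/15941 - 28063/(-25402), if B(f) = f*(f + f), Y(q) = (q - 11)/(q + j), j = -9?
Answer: 410920634/202466641 ≈ 2.0296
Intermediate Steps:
Y(q) = (-11 + q)/(-9 + q) (Y(q) = (q - 11)/(q - 9) = (-11 + q)/(-9 + q))
B(f) = 2*f**2 (B(f) = f*(2*f) = 2*f**2)
S = 29485/2 (S = 6 - (2*((-11 + 5)/(-9 + 5))**2 - 14741) = 6 - (2*(-6/(-4))**2 - 14741) = 6 - (2*(-1/4*(-6))**2 - 14741) = 6 - (2*(3/2)**2 - 14741) = 6 - (2*(9/4) - 14741) = 6 - (9/2 - 14741) = 6 - 1*(-29473/2) = 6 + 29473/2 = 29485/2 ≈ 14743.)
S/15941 - 28063/(-25402) = (29485/2)/15941 - 28063/(-25402) = (29485/2)*(1/15941) - 28063*(-1/25402) = 29485/31882 + 28063/25402 = 410920634/202466641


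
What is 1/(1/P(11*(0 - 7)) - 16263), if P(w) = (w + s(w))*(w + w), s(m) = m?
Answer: -23716/385693307 ≈ -6.1489e-5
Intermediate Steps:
P(w) = 4*w² (P(w) = (w + w)*(w + w) = (2*w)*(2*w) = 4*w²)
1/(1/P(11*(0 - 7)) - 16263) = 1/(1/(4*(11*(0 - 7))²) - 16263) = 1/(1/(4*(11*(-7))²) - 16263) = 1/(1/(4*(-77)²) - 16263) = 1/(1/(4*5929) - 16263) = 1/(1/23716 - 16263) = 1/(-385693307/23716) = -23716/385693307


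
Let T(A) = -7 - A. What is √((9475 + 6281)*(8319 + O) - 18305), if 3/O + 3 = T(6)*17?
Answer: √102747628018/28 ≈ 11448.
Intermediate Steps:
O = -3/224 (O = 3/(-3 + (-7 - 1*6)*17) = 3/(-3 + (-7 - 6)*17) = 3/(-3 - 13*17) = 3/(-3 - 221) = 3/(-224) = 3*(-1/224) = -3/224 ≈ -0.013393)
√((9475 + 6281)*(8319 + O) - 18305) = √((9475 + 6281)*(8319 - 3/224) - 18305) = √(15756*(1863453/224) - 18305) = √(7340141367/56 - 18305) = √(7339116287/56) = √102747628018/28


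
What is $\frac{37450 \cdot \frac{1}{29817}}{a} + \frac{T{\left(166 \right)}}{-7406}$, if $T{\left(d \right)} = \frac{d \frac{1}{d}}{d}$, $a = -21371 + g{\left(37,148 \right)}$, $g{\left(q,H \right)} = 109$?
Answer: $- \frac{23337424627}{389699509555692} \approx -5.9886 \cdot 10^{-5}$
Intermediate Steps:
$a = -21262$ ($a = -21371 + 109 = -21262$)
$T{\left(d \right)} = \frac{1}{d}$ ($T{\left(d \right)} = 1 \frac{1}{d} = \frac{1}{d}$)
$\frac{37450 \cdot \frac{1}{29817}}{a} + \frac{T{\left(166 \right)}}{-7406} = \frac{37450 \cdot \frac{1}{29817}}{-21262} + \frac{1}{166 \left(-7406\right)} = 37450 \cdot \frac{1}{29817} \left(- \frac{1}{21262}\right) + \frac{1}{166} \left(- \frac{1}{7406}\right) = \frac{37450}{29817} \left(- \frac{1}{21262}\right) - \frac{1}{1229396} = - \frac{18725}{316984527} - \frac{1}{1229396} = - \frac{23337424627}{389699509555692}$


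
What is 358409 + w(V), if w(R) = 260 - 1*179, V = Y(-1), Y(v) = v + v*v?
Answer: 358490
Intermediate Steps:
Y(v) = v + v**2
V = 0 (V = -(1 - 1) = -1*0 = 0)
w(R) = 81 (w(R) = 260 - 179 = 81)
358409 + w(V) = 358409 + 81 = 358490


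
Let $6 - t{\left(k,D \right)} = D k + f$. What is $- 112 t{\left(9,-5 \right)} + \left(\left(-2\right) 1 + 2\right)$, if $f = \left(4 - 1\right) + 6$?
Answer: $-4704$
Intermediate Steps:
$f = 9$ ($f = 3 + 6 = 9$)
$t{\left(k,D \right)} = -3 - D k$ ($t{\left(k,D \right)} = 6 - \left(D k + 9\right) = 6 - \left(9 + D k\right) = -3 - D k$)
$- 112 t{\left(9,-5 \right)} + \left(\left(-2\right) 1 + 2\right) = - 112 \left(-3 - \left(-5\right) 9\right) + \left(\left(-2\right) 1 + 2\right) = - 112 \left(-3 + 45\right) + \left(-2 + 2\right) = \left(-112\right) 42 + 0 = -4704 + 0 = -4704$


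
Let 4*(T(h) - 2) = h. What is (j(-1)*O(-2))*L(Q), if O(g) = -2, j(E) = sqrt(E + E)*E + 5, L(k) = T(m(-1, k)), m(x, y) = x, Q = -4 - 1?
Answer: -35/2 + 7*I*sqrt(2)/2 ≈ -17.5 + 4.9497*I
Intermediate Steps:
Q = -5
T(h) = 2 + h/4
L(k) = 7/4 (L(k) = 2 + (1/4)*(-1) = 2 - 1/4 = 7/4)
j(E) = 5 + sqrt(2)*E**(3/2) (j(E) = sqrt(2*E)*E + 5 = (sqrt(2)*sqrt(E))*E + 5 = sqrt(2)*E**(3/2) + 5 = 5 + sqrt(2)*E**(3/2))
(j(-1)*O(-2))*L(Q) = ((5 + sqrt(2)*(-1)**(3/2))*(-2))*(7/4) = ((5 + sqrt(2)*(-I))*(-2))*(7/4) = ((5 - I*sqrt(2))*(-2))*(7/4) = (-10 + 2*I*sqrt(2))*(7/4) = -35/2 + 7*I*sqrt(2)/2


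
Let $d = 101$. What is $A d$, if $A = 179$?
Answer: $18079$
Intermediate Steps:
$A d = 179 \cdot 101 = 18079$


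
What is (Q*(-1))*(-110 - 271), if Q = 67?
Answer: 25527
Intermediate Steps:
(Q*(-1))*(-110 - 271) = (67*(-1))*(-110 - 271) = -67*(-381) = 25527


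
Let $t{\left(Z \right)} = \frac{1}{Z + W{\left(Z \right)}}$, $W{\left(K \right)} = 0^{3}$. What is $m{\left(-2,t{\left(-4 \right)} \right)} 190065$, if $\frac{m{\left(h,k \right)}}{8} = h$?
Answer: $-3041040$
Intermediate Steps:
$W{\left(K \right)} = 0$
$t{\left(Z \right)} = \frac{1}{Z}$ ($t{\left(Z \right)} = \frac{1}{Z + 0} = \frac{1}{Z}$)
$m{\left(h,k \right)} = 8 h$
$m{\left(-2,t{\left(-4 \right)} \right)} 190065 = 8 \left(-2\right) 190065 = \left(-16\right) 190065 = -3041040$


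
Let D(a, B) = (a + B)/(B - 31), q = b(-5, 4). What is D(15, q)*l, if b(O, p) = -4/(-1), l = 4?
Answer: -76/27 ≈ -2.8148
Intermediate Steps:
b(O, p) = 4 (b(O, p) = -4*(-1) = 4)
q = 4
D(a, B) = (B + a)/(-31 + B)
D(15, q)*l = ((4 + 15)/(-31 + 4))*4 = (19/(-27))*4 = -1/27*19*4 = -19/27*4 = -76/27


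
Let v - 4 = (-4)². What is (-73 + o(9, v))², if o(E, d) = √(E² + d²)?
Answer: (73 - √481)² ≈ 2608.0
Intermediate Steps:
v = 20 (v = 4 + (-4)² = 4 + 16 = 20)
(-73 + o(9, v))² = (-73 + √(9² + 20²))² = (-73 + √(81 + 400))² = (-73 + √481)²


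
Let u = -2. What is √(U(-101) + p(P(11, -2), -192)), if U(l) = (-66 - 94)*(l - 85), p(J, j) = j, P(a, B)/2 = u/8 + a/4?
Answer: 8*√462 ≈ 171.95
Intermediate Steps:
P(a, B) = -½ + a/2 (P(a, B) = 2*(-2/8 + a/4) = 2*(-2*⅛ + a*(¼)) = 2*(-¼ + a/4) = -½ + a/2)
U(l) = 13600 - 160*l (U(l) = -160*(-85 + l) = 13600 - 160*l)
√(U(-101) + p(P(11, -2), -192)) = √((13600 - 160*(-101)) - 192) = √((13600 + 16160) - 192) = √(29760 - 192) = √29568 = 8*√462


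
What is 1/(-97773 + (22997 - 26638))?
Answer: -1/101414 ≈ -9.8606e-6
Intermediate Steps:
1/(-97773 + (22997 - 26638)) = 1/(-97773 - 3641) = 1/(-101414) = -1/101414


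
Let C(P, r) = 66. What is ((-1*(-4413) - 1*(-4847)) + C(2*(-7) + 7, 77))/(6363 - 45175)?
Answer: -4663/19406 ≈ -0.24029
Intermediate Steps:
((-1*(-4413) - 1*(-4847)) + C(2*(-7) + 7, 77))/(6363 - 45175) = ((-1*(-4413) - 1*(-4847)) + 66)/(6363 - 45175) = ((4413 + 4847) + 66)/(-38812) = (9260 + 66)*(-1/38812) = 9326*(-1/38812) = -4663/19406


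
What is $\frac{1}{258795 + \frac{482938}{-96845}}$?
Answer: $\frac{96845}{25062518837} \approx 3.8641 \cdot 10^{-6}$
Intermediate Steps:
$\frac{1}{258795 + \frac{482938}{-96845}} = \frac{1}{258795 + 482938 \left(- \frac{1}{96845}\right)} = \frac{1}{258795 - \frac{482938}{96845}} = \frac{1}{\frac{25062518837}{96845}} = \frac{96845}{25062518837}$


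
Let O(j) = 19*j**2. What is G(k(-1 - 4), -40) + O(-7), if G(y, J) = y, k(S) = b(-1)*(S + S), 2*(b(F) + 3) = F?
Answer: 966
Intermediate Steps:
b(F) = -3 + F/2
k(S) = -7*S (k(S) = (-3 + (1/2)*(-1))*(S + S) = (-3 - 1/2)*(2*S) = -7*S)
G(k(-1 - 4), -40) + O(-7) = -7*(-1 - 4) + 19*(-7)**2 = -7*(-5) + 19*49 = 35 + 931 = 966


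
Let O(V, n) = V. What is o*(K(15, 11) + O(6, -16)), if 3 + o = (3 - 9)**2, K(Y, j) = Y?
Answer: 693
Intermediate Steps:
o = 33 (o = -3 + (3 - 9)**2 = -3 + (-6)**2 = -3 + 36 = 33)
o*(K(15, 11) + O(6, -16)) = 33*(15 + 6) = 33*21 = 693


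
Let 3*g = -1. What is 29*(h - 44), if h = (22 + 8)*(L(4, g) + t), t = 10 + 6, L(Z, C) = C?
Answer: 12354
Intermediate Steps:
g = -⅓ (g = (⅓)*(-1) = -⅓ ≈ -0.33333)
t = 16
h = 470 (h = (22 + 8)*(-⅓ + 16) = 30*(47/3) = 470)
29*(h - 44) = 29*(470 - 44) = 29*426 = 12354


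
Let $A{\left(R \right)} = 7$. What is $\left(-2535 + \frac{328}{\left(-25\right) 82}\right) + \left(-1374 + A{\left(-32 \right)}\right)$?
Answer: $- \frac{97554}{25} \approx -3902.2$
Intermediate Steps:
$\left(-2535 + \frac{328}{\left(-25\right) 82}\right) + \left(-1374 + A{\left(-32 \right)}\right) = \left(-2535 + \frac{328}{\left(-25\right) 82}\right) + \left(-1374 + 7\right) = \left(-2535 + \frac{328}{-2050}\right) - 1367 = \left(-2535 + 328 \left(- \frac{1}{2050}\right)\right) - 1367 = \left(-2535 - \frac{4}{25}\right) - 1367 = - \frac{63379}{25} - 1367 = - \frac{97554}{25}$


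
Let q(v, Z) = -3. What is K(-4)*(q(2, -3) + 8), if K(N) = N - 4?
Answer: -40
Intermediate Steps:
K(N) = -4 + N
K(-4)*(q(2, -3) + 8) = (-4 - 4)*(-3 + 8) = -8*5 = -40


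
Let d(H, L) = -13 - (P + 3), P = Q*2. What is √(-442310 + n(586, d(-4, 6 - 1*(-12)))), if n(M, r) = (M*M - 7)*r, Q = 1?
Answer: 4*I*√413957 ≈ 2573.6*I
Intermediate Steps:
P = 2 (P = 1*2 = 2)
d(H, L) = -18 (d(H, L) = -13 - (2 + 3) = -13 - 1*5 = -13 - 5 = -18)
n(M, r) = r*(-7 + M²) (n(M, r) = (M² - 7)*r = (-7 + M²)*r = r*(-7 + M²))
√(-442310 + n(586, d(-4, 6 - 1*(-12)))) = √(-442310 - 18*(-7 + 586²)) = √(-442310 - 18*(-7 + 343396)) = √(-442310 - 18*343389) = √(-442310 - 6181002) = √(-6623312) = 4*I*√413957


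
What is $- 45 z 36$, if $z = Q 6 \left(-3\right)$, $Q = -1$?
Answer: $-29160$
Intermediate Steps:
$z = 18$ ($z = \left(-1\right) 6 \left(-3\right) = \left(-6\right) \left(-3\right) = 18$)
$- 45 z 36 = \left(-45\right) 18 \cdot 36 = \left(-810\right) 36 = -29160$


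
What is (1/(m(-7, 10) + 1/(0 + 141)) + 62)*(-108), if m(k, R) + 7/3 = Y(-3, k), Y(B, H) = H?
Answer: -8790012/1315 ≈ -6684.4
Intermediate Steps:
m(k, R) = -7/3 + k
(1/(m(-7, 10) + 1/(0 + 141)) + 62)*(-108) = (1/((-7/3 - 7) + 1/(0 + 141)) + 62)*(-108) = (1/(-28/3 + 1/141) + 62)*(-108) = (1/(-1315/141) + 62)*(-108) = (-141/1315 + 62)*(-108) = (81389/1315)*(-108) = -8790012/1315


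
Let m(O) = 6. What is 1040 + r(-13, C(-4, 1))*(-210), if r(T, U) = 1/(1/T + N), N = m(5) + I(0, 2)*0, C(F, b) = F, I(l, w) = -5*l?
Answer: 11050/11 ≈ 1004.5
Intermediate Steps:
N = 6 (N = 6 - 5*0*0 = 6 + 0*0 = 6 + 0 = 6)
r(T, U) = 1/(6 + 1/T) (r(T, U) = 1/(1/T + 6) = 1/(6 + 1/T))
1040 + r(-13, C(-4, 1))*(-210) = 1040 - 13/(1 + 6*(-13))*(-210) = 1040 - 13/(1 - 78)*(-210) = 1040 - 13/(-77)*(-210) = 1040 - 13*(-1/77)*(-210) = 1040 + (13/77)*(-210) = 1040 - 390/11 = 11050/11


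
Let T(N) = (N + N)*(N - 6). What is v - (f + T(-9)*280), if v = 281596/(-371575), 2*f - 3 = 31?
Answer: -315704139/4175 ≈ -75618.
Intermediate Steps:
f = 17 (f = 3/2 + (1/2)*31 = 3/2 + 31/2 = 17)
T(N) = 2*N*(-6 + N) (T(N) = (2*N)*(-6 + N) = 2*N*(-6 + N))
v = -3164/4175 (v = 281596*(-1/371575) = -3164/4175 ≈ -0.75784)
v - (f + T(-9)*280) = -3164/4175 - (17 + (2*(-9)*(-6 - 9))*280) = -3164/4175 - (17 + (2*(-9)*(-15))*280) = -3164/4175 - (17 + 270*280) = -3164/4175 - (17 + 75600) = -3164/4175 - 1*75617 = -3164/4175 - 75617 = -315704139/4175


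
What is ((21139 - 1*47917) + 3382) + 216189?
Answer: 192793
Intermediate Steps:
((21139 - 1*47917) + 3382) + 216189 = ((21139 - 47917) + 3382) + 216189 = (-26778 + 3382) + 216189 = -23396 + 216189 = 192793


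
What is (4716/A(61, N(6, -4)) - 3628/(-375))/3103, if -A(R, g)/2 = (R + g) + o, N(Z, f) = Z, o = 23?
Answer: -6197/1163625 ≈ -0.0053256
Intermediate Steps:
A(R, g) = -46 - 2*R - 2*g (A(R, g) = -2*((R + g) + 23) = -2*(23 + R + g) = -46 - 2*R - 2*g)
(4716/A(61, N(6, -4)) - 3628/(-375))/3103 = (4716/(-46 - 2*61 - 2*6) - 3628/(-375))/3103 = (4716/(-46 - 122 - 12) - 3628*(-1/375))*(1/3103) = (4716/(-180) + 3628/375)*(1/3103) = (4716*(-1/180) + 3628/375)*(1/3103) = (-131/5 + 3628/375)*(1/3103) = -6197/375*1/3103 = -6197/1163625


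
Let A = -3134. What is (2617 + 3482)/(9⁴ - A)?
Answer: 6099/9695 ≈ 0.62909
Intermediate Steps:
(2617 + 3482)/(9⁴ - A) = (2617 + 3482)/(9⁴ - 1*(-3134)) = 6099/(6561 + 3134) = 6099/9695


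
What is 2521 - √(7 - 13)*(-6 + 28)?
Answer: 2521 - 22*I*√6 ≈ 2521.0 - 53.889*I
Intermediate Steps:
2521 - √(7 - 13)*(-6 + 28) = 2521 - √(-6)*22 = 2521 - I*√6*22 = 2521 - 22*I*√6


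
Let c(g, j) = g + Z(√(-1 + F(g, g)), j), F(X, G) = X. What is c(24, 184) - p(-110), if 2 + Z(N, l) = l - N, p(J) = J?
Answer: 316 - √23 ≈ 311.20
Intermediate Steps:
Z(N, l) = -2 + l - N (Z(N, l) = -2 + (l - N) = -2 + l - N)
c(g, j) = -2 + g + j - √(-1 + g) (c(g, j) = g + (-2 + j - √(-1 + g)) = -2 + g + j - √(-1 + g))
c(24, 184) - p(-110) = (-2 + 24 + 184 - √(-1 + 24)) - 1*(-110) = (-2 + 24 + 184 - √23) + 110 = (206 - √23) + 110 = 316 - √23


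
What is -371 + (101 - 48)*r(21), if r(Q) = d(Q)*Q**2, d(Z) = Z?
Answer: 490462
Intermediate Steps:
r(Q) = Q**3 (r(Q) = Q*Q**2 = Q**3)
-371 + (101 - 48)*r(21) = -371 + (101 - 48)*21**3 = -371 + 53*9261 = -371 + 490833 = 490462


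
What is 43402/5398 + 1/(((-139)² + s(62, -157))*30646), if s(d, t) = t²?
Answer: 29242197761319/3636914969380 ≈ 8.0404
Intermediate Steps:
43402/5398 + 1/(((-139)² + s(62, -157))*30646) = 43402/5398 + 1/(((-139)² + (-157)²)*30646) = 43402*(1/5398) + (1/30646)/(19321 + 24649) = 21701/2699 + (1/30646)/43970 = 21701/2699 + (1/43970)*(1/30646) = 21701/2699 + 1/1347504620 = 29242197761319/3636914969380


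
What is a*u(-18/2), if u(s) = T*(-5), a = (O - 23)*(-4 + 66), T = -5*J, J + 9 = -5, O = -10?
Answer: 716100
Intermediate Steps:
J = -14 (J = -9 - 5 = -14)
T = 70 (T = -5*(-14) = 70)
a = -2046 (a = (-10 - 23)*(-4 + 66) = -33*62 = -2046)
u(s) = -350 (u(s) = 70*(-5) = -350)
a*u(-18/2) = -2046*(-350) = 716100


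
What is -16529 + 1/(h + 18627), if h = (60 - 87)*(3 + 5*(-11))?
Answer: -331092398/20031 ≈ -16529.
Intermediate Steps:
h = 1404 (h = -27*(3 - 55) = -27*(-52) = 1404)
-16529 + 1/(h + 18627) = -16529 + 1/(1404 + 18627) = -16529 + 1/20031 = -331092398/20031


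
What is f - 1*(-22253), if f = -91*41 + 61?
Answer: 18583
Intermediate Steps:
f = -3670 (f = -3731 + 61 = -3670)
f - 1*(-22253) = -3670 - 1*(-22253) = -3670 + 22253 = 18583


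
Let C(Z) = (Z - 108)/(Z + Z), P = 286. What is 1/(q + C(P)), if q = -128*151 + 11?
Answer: -286/5524573 ≈ -5.1769e-5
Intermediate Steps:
q = -19317 (q = -19328 + 11 = -19317)
C(Z) = (-108 + Z)/(2*Z) (C(Z) = (-108 + Z)/((2*Z)) = (-108 + Z)*(1/(2*Z)) = (-108 + Z)/(2*Z))
1/(q + C(P)) = 1/(-19317 + (1/2)*(-108 + 286)/286) = 1/(-19317 + (1/2)*(1/286)*178) = 1/(-19317 + 89/286) = 1/(-5524573/286) = -286/5524573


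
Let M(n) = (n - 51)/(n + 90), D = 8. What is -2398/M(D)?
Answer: 235004/43 ≈ 5465.2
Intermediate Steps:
M(n) = (-51 + n)/(90 + n)
-2398/M(D) = -2398*(90 + 8)/(-51 + 8) = -2398/(-43/98) = -2398*(-98/43) = 235004/43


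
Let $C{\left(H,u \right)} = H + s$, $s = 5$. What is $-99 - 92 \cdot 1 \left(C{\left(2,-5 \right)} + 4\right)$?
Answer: $-1111$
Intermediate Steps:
$C{\left(H,u \right)} = 5 + H$ ($C{\left(H,u \right)} = H + 5 = 5 + H$)
$-99 - 92 \cdot 1 \left(C{\left(2,-5 \right)} + 4\right) = -99 - 92 \cdot 1 \left(\left(5 + 2\right) + 4\right) = -99 - 92 \cdot 1 \left(7 + 4\right) = -99 - 92 \cdot 1 \cdot 11 = -99 - 1012 = -1111$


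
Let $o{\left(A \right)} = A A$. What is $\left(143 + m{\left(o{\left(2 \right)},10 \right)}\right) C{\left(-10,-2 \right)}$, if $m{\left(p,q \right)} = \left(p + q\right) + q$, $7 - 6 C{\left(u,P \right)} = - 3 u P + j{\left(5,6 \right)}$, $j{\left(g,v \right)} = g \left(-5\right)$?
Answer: $\frac{7682}{3} \approx 2560.7$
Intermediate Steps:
$j{\left(g,v \right)} = - 5 g$
$C{\left(u,P \right)} = \frac{16}{3} + \frac{P u}{2}$ ($C{\left(u,P \right)} = \frac{7}{6} - \frac{- 3 u P - 25}{6} = \frac{7}{6} - \frac{- 3 P u - 25}{6} = \frac{7}{6} - \frac{-25 - 3 P u}{6} = \frac{7}{6} + \left(\frac{25}{6} + \frac{P u}{2}\right) = \frac{16}{3} + \frac{P u}{2}$)
$o{\left(A \right)} = A^{2}$
$m{\left(p,q \right)} = p + 2 q$
$\left(143 + m{\left(o{\left(2 \right)},10 \right)}\right) C{\left(-10,-2 \right)} = \left(143 + \left(2^{2} + 2 \cdot 10\right)\right) \left(\frac{16}{3} + \frac{1}{2} \left(-2\right) \left(-10\right)\right) = \left(143 + \left(4 + 20\right)\right) \left(\frac{16}{3} + 10\right) = \left(143 + 24\right) \frac{46}{3} = 167 \cdot \frac{46}{3} = \frac{7682}{3}$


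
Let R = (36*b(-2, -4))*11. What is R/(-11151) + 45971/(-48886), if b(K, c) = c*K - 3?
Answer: -67712989/60569754 ≈ -1.1179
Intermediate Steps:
b(K, c) = -3 + K*c (b(K, c) = K*c - 3 = -3 + K*c)
R = 1980 (R = (36*(-3 - 2*(-4)))*11 = (36*(-3 + 8))*11 = (36*5)*11 = 180*11 = 1980)
R/(-11151) + 45971/(-48886) = 1980/(-11151) + 45971/(-48886) = 1980*(-1/11151) + 45971*(-1/48886) = -220/1239 - 45971/48886 = -67712989/60569754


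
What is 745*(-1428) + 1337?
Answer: -1062523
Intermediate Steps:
745*(-1428) + 1337 = -1063860 + 1337 = -1062523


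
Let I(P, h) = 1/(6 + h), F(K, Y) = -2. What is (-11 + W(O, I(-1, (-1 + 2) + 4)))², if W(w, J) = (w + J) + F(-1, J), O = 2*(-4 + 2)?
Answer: 34596/121 ≈ 285.92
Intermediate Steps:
O = -4 (O = 2*(-2) = -4)
W(w, J) = -2 + J + w (W(w, J) = (w + J) - 2 = (J + w) - 2 = -2 + J + w)
(-11 + W(O, I(-1, (-1 + 2) + 4)))² = (-11 + (-2 + 1/(6 + ((-1 + 2) + 4)) - 4))² = (-11 + (-2 + 1/(6 + (1 + 4)) - 4))² = (-11 + (-2 + 1/(6 + 5) - 4))² = (-11 + (-2 + 1/11 - 4))² = (-11 - 65/11)² = (-186/11)² = 34596/121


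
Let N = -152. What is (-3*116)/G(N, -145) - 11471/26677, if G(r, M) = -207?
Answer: 2303033/1840713 ≈ 1.2512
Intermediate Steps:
(-3*116)/G(N, -145) - 11471/26677 = -3*116/(-207) - 11471/26677 = -348*(-1/207) - 11471*1/26677 = 116/69 - 11471/26677 = 2303033/1840713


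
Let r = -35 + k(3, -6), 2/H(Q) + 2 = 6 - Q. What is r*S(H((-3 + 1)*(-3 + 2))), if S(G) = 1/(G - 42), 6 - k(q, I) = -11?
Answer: 18/41 ≈ 0.43902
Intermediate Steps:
k(q, I) = 17 (k(q, I) = 6 - 1*(-11) = 6 + 11 = 17)
H(Q) = 2/(4 - Q) (H(Q) = 2/(-2 + (6 - Q)) = 2/(4 - Q))
S(G) = 1/(-42 + G)
r = -18 (r = -35 + 17 = -18)
r*S(H((-3 + 1)*(-3 + 2))) = -18/(-42 - 2/(-4 + (-3 + 1)*(-3 + 2))) = -18/(-42 - 2/(-4 - 2*(-1))) = -18/(-42 - 2/(-4 + 2)) = -18/(-42 - 2/(-2)) = -18/(-42 - 2*(-1/2)) = -18/(-42 + 1) = -18/(-41) = -18*(-1/41) = 18/41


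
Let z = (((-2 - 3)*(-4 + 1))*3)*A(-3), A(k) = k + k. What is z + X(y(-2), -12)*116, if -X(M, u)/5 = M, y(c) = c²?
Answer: -2590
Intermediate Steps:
A(k) = 2*k
z = -270 (z = (((-2 - 3)*(-4 + 1))*3)*(2*(-3)) = (-5*(-3)*3)*(-6) = (15*3)*(-6) = 45*(-6) = -270)
X(M, u) = -5*M
z + X(y(-2), -12)*116 = -270 - 5*(-2)²*116 = -270 - 5*4*116 = -270 - 20*116 = -270 - 2320 = -2590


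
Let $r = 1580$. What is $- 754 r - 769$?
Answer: $-1192089$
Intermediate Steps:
$- 754 r - 769 = \left(-754\right) 1580 - 769 = -1191320 - 769 = -1192089$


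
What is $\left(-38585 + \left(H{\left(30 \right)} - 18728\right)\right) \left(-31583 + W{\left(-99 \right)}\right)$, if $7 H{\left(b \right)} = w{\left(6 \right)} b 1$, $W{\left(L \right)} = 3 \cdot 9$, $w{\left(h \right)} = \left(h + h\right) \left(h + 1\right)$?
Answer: $1797208868$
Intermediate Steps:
$w{\left(h \right)} = 2 h \left(1 + h\right)$
$W{\left(L \right)} = 27$
$H{\left(b \right)} = 12 b$ ($H{\left(b \right)} = \frac{2 \cdot 6 \left(1 + 6\right) b 1}{7} = \frac{2 \cdot 6 \cdot 7 b 1}{7} = \frac{84 b 1}{7} = \frac{84 b}{7} = 12 b$)
$\left(-38585 + \left(H{\left(30 \right)} - 18728\right)\right) \left(-31583 + W{\left(-99 \right)}\right) = \left(-38585 + \left(12 \cdot 30 - 18728\right)\right) \left(-31583 + 27\right) = \left(-38585 + \left(360 - 18728\right)\right) \left(-31556\right) = \left(-38585 - 18368\right) \left(-31556\right) = \left(-56953\right) \left(-31556\right) = 1797208868$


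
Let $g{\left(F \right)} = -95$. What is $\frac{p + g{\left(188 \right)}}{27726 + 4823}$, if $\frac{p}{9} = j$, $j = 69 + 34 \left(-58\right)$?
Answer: $- \frac{17222}{32549} \approx -0.52911$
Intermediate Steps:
$j = -1903$ ($j = 69 - 1972 = -1903$)
$p = -17127$ ($p = 9 \left(-1903\right) = -17127$)
$\frac{p + g{\left(188 \right)}}{27726 + 4823} = \frac{-17127 - 95}{27726 + 4823} = - \frac{17222}{32549}$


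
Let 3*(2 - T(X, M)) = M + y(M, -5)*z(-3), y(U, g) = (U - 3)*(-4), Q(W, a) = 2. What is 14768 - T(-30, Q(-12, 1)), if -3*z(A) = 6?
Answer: 14764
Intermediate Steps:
y(U, g) = 12 - 4*U (y(U, g) = (-3 + U)*(-4) = 12 - 4*U)
z(A) = -2 (z(A) = -⅓*6 = -2)
T(X, M) = 10 - 3*M (T(X, M) = 2 - (M + (12 - 4*M)*(-2))/3 = 2 - (M + (-24 + 8*M))/3 = 2 - (-24 + 9*M)/3 = 2 + (8 - 3*M) = 10 - 3*M)
14768 - T(-30, Q(-12, 1)) = 14768 - (10 - 3*2) = 14768 - (10 - 6) = 14768 - 1*4 = 14768 - 4 = 14764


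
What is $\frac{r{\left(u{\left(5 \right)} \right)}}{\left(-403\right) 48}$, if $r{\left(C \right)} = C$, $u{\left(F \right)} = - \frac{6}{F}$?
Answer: $\frac{1}{16120} \approx 6.2035 \cdot 10^{-5}$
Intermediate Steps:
$\frac{r{\left(u{\left(5 \right)} \right)}}{\left(-403\right) 48} = \frac{\left(-6\right) \frac{1}{5}}{\left(-403\right) 48} = \frac{\left(-6\right) \frac{1}{5}}{-19344} = \left(- \frac{6}{5}\right) \left(- \frac{1}{19344}\right) = \frac{1}{16120}$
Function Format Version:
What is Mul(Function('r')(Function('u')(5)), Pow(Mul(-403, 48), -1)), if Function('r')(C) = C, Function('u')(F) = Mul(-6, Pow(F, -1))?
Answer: Rational(1, 16120) ≈ 6.2035e-5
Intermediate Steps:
Mul(Function('r')(Function('u')(5)), Pow(Mul(-403, 48), -1)) = Mul(Mul(-6, Pow(5, -1)), Pow(Mul(-403, 48), -1)) = Mul(Mul(-6, Rational(1, 5)), Pow(-19344, -1)) = Mul(Rational(-6, 5), Rational(-1, 19344)) = Rational(1, 16120)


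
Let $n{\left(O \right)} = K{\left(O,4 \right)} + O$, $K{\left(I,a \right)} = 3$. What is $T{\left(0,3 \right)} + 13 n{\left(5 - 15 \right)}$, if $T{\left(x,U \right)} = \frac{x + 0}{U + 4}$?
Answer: $-91$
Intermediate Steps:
$T{\left(x,U \right)} = \frac{x}{4 + U}$
$n{\left(O \right)} = 3 + O$
$T{\left(0,3 \right)} + 13 n{\left(5 - 15 \right)} = \frac{0}{4 + 3} + 13 \left(3 + \left(5 - 15\right)\right) = \frac{0}{7} + 13 \left(3 + \left(5 - 15\right)\right) = 0 \cdot \frac{1}{7} + 13 \left(3 - 10\right) = 0 + 13 \left(-7\right) = 0 - 91 = -91$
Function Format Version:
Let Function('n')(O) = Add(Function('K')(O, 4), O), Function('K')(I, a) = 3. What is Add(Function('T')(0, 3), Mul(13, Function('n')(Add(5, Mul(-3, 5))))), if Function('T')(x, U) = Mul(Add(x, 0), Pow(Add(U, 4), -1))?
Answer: -91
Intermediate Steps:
Function('T')(x, U) = Mul(x, Pow(Add(4, U), -1))
Function('n')(O) = Add(3, O)
Add(Function('T')(0, 3), Mul(13, Function('n')(Add(5, Mul(-3, 5))))) = Add(Mul(0, Pow(Add(4, 3), -1)), Mul(13, Add(3, Add(5, Mul(-3, 5))))) = Add(Mul(0, Pow(7, -1)), Mul(13, Add(3, Add(5, -15)))) = Add(Mul(0, Rational(1, 7)), Mul(13, Add(3, -10))) = Add(0, Mul(13, -7)) = Add(0, -91) = -91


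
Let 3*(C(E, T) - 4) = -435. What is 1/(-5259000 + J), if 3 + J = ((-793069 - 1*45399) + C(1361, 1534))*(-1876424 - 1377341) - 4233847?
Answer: 1/2728627120035 ≈ 3.6648e-13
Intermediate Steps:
C(E, T) = -141 (C(E, T) = 4 + (⅓)*(-435) = 4 - 145 = -141)
J = 2728632379035 (J = -3 + (((-793069 - 1*45399) - 141)*(-1876424 - 1377341) - 4233847) = -3 + (((-793069 - 45399) - 141)*(-3253765) - 4233847) = -3 + ((-838468 - 141)*(-3253765) - 4233847) = -3 + (-838609*(-3253765) - 4233847) = -3 + (2728636612885 - 4233847) = -3 + 2728632379038 = 2728632379035)
1/(-5259000 + J) = 1/(-5259000 + 2728632379035) = 1/2728627120035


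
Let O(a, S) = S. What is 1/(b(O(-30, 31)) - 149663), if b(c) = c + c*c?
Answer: -1/148671 ≈ -6.7263e-6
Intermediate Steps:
b(c) = c + c**2
1/(b(O(-30, 31)) - 149663) = 1/(31*(1 + 31) - 149663) = 1/(31*32 - 149663) = 1/(992 - 149663) = 1/(-148671) = -1/148671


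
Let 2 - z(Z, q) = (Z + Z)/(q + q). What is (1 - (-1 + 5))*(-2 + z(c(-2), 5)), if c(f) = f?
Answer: -6/5 ≈ -1.2000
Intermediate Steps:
z(Z, q) = 2 - Z/q (z(Z, q) = 2 - (Z + Z)/(q + q) = 2 - 2*Z/(2*q) = 2 - 2*Z*1/(2*q) = 2 - Z/q)
(1 - (-1 + 5))*(-2 + z(c(-2), 5)) = (1 - (-1 + 5))*(-2 + (2 - 1*(-2)/5)) = (1 - 1*4)*(-2 + (2 - 1*(-2)*1/5)) = (1 - 4)*(-2 + (2 + 2/5)) = -3*(-2 + 12/5) = -3*2/5 = -6/5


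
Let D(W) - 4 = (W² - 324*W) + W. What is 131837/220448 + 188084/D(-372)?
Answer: 363213495/274016864 ≈ 1.3255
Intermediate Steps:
D(W) = 4 + W² - 323*W (D(W) = 4 + ((W² - 324*W) + W) = 4 + (W² - 323*W) = 4 + W² - 323*W)
131837/220448 + 188084/D(-372) = 131837/220448 + 188084/(4 + (-372)² - 323*(-372)) = 131837*(1/220448) + 188084/(4 + 138384 + 120156) = 131837/220448 + 188084/258544 = 131837/220448 + 188084*(1/258544) = 131837/220448 + 3617/4972 = 363213495/274016864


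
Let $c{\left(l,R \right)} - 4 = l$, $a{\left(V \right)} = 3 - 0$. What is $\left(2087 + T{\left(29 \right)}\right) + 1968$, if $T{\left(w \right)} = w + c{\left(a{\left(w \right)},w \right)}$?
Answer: $4091$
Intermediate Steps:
$a{\left(V \right)} = 3$ ($a{\left(V \right)} = 3 + 0 = 3$)
$c{\left(l,R \right)} = 4 + l$
$T{\left(w \right)} = 7 + w$ ($T{\left(w \right)} = w + \left(4 + 3\right) = w + 7 = 7 + w$)
$\left(2087 + T{\left(29 \right)}\right) + 1968 = \left(2087 + \left(7 + 29\right)\right) + 1968 = \left(2087 + 36\right) + 1968 = 2123 + 1968 = 4091$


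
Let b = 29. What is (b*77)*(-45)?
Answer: -100485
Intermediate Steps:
(b*77)*(-45) = (29*77)*(-45) = 2233*(-45) = -100485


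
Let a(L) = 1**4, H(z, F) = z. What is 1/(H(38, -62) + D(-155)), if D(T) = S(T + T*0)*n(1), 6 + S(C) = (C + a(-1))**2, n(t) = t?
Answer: 1/23748 ≈ 4.2109e-5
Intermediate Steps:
a(L) = 1
S(C) = -6 + (1 + C)**2 (S(C) = -6 + (C + 1)**2 = -6 + (1 + C)**2)
D(T) = -6 + (1 + T)**2 (D(T) = (-6 + (1 + (T + T*0))**2)*1 = (-6 + (1 + (T + 0))**2)*1 = (-6 + (1 + T)**2)*1 = -6 + (1 + T)**2)
1/(H(38, -62) + D(-155)) = 1/(38 + (-6 + (1 - 155)**2)) = 1/(38 + (-6 + (-154)**2)) = 1/(38 + (-6 + 23716)) = 1/(38 + 23710) = 1/23748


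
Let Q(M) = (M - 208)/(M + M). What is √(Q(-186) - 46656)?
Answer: I*√1614074334/186 ≈ 216.0*I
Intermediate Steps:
Q(M) = (-208 + M)/(2*M) (Q(M) = (-208 + M)/((2*M)) = (-208 + M)*(1/(2*M)) = (-208 + M)/(2*M))
√(Q(-186) - 46656) = √((½)*(-208 - 186)/(-186) - 46656) = √((½)*(-1/186)*(-394) - 46656) = √(197/186 - 46656) = √(-8677819/186) = I*√1614074334/186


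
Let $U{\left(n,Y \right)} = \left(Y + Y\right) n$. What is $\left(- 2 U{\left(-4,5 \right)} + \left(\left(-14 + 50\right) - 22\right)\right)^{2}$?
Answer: $8836$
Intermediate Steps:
$U{\left(n,Y \right)} = 2 Y n$
$\left(- 2 U{\left(-4,5 \right)} + \left(\left(-14 + 50\right) - 22\right)\right)^{2} = \left(- 2 \cdot 2 \cdot 5 \left(-4\right) + \left(\left(-14 + 50\right) - 22\right)\right)^{2} = \left(\left(-2\right) \left(-40\right) + \left(36 - 22\right)\right)^{2} = \left(80 + 14\right)^{2} = 94^{2} = 8836$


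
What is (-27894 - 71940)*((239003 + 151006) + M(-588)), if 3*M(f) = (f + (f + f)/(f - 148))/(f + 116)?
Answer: -845382771139683/21712 ≈ -3.8936e+10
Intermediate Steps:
M(f) = (f + 2*f/(-148 + f))/(3*(116 + f)) (M(f) = ((f + (f + f)/(f - 148))/(f + 116))/3 = ((f + (2*f)/(-148 + f))/(116 + f))/3 = ((f + 2*f/(-148 + f))/(116 + f))/3 = (f + 2*f/(-148 + f))/(3*(116 + f)))
(-27894 - 71940)*((239003 + 151006) + M(-588)) = (-27894 - 71940)*((239003 + 151006) + (⅓)*(-588)*(-146 - 588)/(-17168 + (-588)² - 32*(-588))) = -99834*(390009 + (⅓)*(-588)*(-734)/(-17168 + 345744 + 18816)) = -99834*(390009 + (⅓)*(-588)*(-734)/347392) = -99834*(390009 + (⅓)*(-588)*(1/347392)*(-734)) = -99834*(390009 + 17983/43424) = -99834*16935768799/43424 = -845382771139683/21712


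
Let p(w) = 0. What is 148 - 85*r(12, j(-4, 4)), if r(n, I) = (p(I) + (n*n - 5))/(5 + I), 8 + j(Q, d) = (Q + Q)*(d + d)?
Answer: 21731/67 ≈ 324.34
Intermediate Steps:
j(Q, d) = -8 + 4*Q*d (j(Q, d) = -8 + (Q + Q)*(d + d) = -8 + (2*Q)*(2*d) = -8 + 4*Q*d)
r(n, I) = (-5 + n²)/(5 + I) (r(n, I) = (0 + (n*n - 5))/(5 + I) = (0 + (n² - 5))/(5 + I) = (0 + (-5 + n²))/(5 + I) = (-5 + n²)/(5 + I))
148 - 85*r(12, j(-4, 4)) = 148 - 85*(-5 + 12²)/(5 + (-8 + 4*(-4)*4)) = 148 - 85*(-5 + 144)/(5 + (-8 - 64)) = 148 - 85*139/(5 - 72) = 148 - 85*139/(-67) = 148 - (-85)*139/67 = 148 - 85*(-139/67) = 148 + 11815/67 = 21731/67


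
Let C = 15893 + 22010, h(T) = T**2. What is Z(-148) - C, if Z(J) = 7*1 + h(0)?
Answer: -37896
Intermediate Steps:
Z(J) = 7 (Z(J) = 7*1 + 0**2 = 7 + 0 = 7)
C = 37903
Z(-148) - C = 7 - 1*37903 = 7 - 37903 = -37896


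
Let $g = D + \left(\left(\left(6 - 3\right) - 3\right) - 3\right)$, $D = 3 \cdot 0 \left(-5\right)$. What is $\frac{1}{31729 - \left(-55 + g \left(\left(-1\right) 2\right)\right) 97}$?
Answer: $\frac{1}{36482} \approx 2.7411 \cdot 10^{-5}$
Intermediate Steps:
$D = 0$ ($D = 0 \left(-5\right) = 0$)
$g = -3$ ($g = 0 + \left(\left(\left(6 - 3\right) - 3\right) - 3\right) = 0 + \left(\left(3 - 3\right) - 3\right) = 0 + \left(0 - 3\right) = 0 - 3 = -3$)
$\frac{1}{31729 - \left(-55 + g \left(\left(-1\right) 2\right)\right) 97} = \frac{1}{31729 - \left(-55 - 3 \left(\left(-1\right) 2\right)\right) 97} = \frac{1}{31729 - \left(-55 - -6\right) 97} = \frac{1}{31729 - \left(-55 + 6\right) 97} = \frac{1}{31729 - \left(-49\right) 97} = \frac{1}{31729 - -4753} = \frac{1}{31729 + 4753} = \frac{1}{36482}$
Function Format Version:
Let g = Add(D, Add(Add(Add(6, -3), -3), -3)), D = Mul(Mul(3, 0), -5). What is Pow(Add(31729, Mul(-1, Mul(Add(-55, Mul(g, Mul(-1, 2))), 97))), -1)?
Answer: Rational(1, 36482) ≈ 2.7411e-5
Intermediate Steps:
D = 0 (D = Mul(0, -5) = 0)
g = -3 (g = Add(0, Add(Add(Add(6, -3), -3), -3)) = Add(0, Add(Add(3, -3), -3)) = Add(0, Add(0, -3)) = Add(0, -3) = -3)
Pow(Add(31729, Mul(-1, Mul(Add(-55, Mul(g, Mul(-1, 2))), 97))), -1) = Pow(Add(31729, Mul(-1, Mul(Add(-55, Mul(-3, Mul(-1, 2))), 97))), -1) = Pow(Add(31729, Mul(-1, Mul(Add(-55, Mul(-3, -2)), 97))), -1) = Pow(Add(31729, Mul(-1, Mul(Add(-55, 6), 97))), -1) = Pow(Add(31729, Mul(-1, Mul(-49, 97))), -1) = Pow(Add(31729, Mul(-1, -4753)), -1) = Pow(Add(31729, 4753), -1) = Pow(36482, -1) = Rational(1, 36482)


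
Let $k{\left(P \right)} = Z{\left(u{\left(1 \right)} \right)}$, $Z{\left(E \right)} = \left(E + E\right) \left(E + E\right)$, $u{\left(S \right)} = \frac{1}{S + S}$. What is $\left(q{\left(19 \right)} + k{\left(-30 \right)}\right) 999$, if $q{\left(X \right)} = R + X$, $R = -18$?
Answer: $1998$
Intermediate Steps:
$q{\left(X \right)} = -18 + X$
$u{\left(S \right)} = \frac{1}{2 S}$
$Z{\left(E \right)} = 4 E^{2}$ ($Z{\left(E \right)} = 2 E 2 E = 4 E^{2}$)
$k{\left(P \right)} = 1$ ($k{\left(P \right)} = 4 \left(\frac{1}{2 \cdot 1}\right)^{2} = 4 \left(\frac{1}{2} \cdot 1\right)^{2} = \frac{4}{4} = 4 \cdot \frac{1}{4} = 1$)
$\left(q{\left(19 \right)} + k{\left(-30 \right)}\right) 999 = \left(\left(-18 + 19\right) + 1\right) 999 = \left(1 + 1\right) 999 = 2 \cdot 999 = 1998$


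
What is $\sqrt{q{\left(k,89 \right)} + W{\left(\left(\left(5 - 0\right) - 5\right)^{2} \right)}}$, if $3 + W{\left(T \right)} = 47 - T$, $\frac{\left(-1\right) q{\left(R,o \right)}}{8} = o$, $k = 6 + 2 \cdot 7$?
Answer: $2 i \sqrt{167} \approx 25.846 i$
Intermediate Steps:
$k = 20$ ($k = 6 + 14 = 20$)
$q{\left(R,o \right)} = - 8 o$
$W{\left(T \right)} = 44 - T$ ($W{\left(T \right)} = -3 - \left(-47 + T\right) = 44 - T$)
$\sqrt{q{\left(k,89 \right)} + W{\left(\left(\left(5 - 0\right) - 5\right)^{2} \right)}} = \sqrt{\left(-8\right) 89 + \left(44 - \left(\left(5 - 0\right) - 5\right)^{2}\right)} = \sqrt{-712 + \left(44 - \left(\left(5 + 0\right) - 5\right)^{2}\right)} = \sqrt{-712 + \left(44 - \left(5 - 5\right)^{2}\right)} = \sqrt{-712 + \left(44 - 0^{2}\right)} = \sqrt{-712 + \left(44 - 0\right)} = \sqrt{-712 + \left(44 + 0\right)} = \sqrt{-712 + 44} = \sqrt{-668} = 2 i \sqrt{167}$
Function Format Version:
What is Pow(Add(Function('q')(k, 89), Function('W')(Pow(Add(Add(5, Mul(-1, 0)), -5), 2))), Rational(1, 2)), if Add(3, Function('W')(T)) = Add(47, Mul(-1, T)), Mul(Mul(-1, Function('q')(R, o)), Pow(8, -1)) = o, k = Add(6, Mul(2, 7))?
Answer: Mul(2, I, Pow(167, Rational(1, 2))) ≈ Mul(25.846, I)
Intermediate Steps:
k = 20 (k = Add(6, 14) = 20)
Function('q')(R, o) = Mul(-8, o)
Function('W')(T) = Add(44, Mul(-1, T)) (Function('W')(T) = Add(-3, Add(47, Mul(-1, T))) = Add(44, Mul(-1, T)))
Pow(Add(Function('q')(k, 89), Function('W')(Pow(Add(Add(5, Mul(-1, 0)), -5), 2))), Rational(1, 2)) = Pow(Add(Mul(-8, 89), Add(44, Mul(-1, Pow(Add(Add(5, Mul(-1, 0)), -5), 2)))), Rational(1, 2)) = Pow(Add(-712, Add(44, Mul(-1, Pow(Add(Add(5, 0), -5), 2)))), Rational(1, 2)) = Pow(Add(-712, Add(44, Mul(-1, Pow(Add(5, -5), 2)))), Rational(1, 2)) = Pow(Add(-712, Add(44, Mul(-1, Pow(0, 2)))), Rational(1, 2)) = Pow(Add(-712, Add(44, Mul(-1, 0))), Rational(1, 2)) = Pow(Add(-712, Add(44, 0)), Rational(1, 2)) = Pow(Add(-712, 44), Rational(1, 2)) = Pow(-668, Rational(1, 2)) = Mul(2, I, Pow(167, Rational(1, 2)))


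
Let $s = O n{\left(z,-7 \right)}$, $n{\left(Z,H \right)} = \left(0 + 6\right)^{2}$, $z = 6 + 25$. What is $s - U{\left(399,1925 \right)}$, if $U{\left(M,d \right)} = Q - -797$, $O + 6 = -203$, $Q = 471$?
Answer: $-8792$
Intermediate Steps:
$O = -209$ ($O = -6 - 203 = -209$)
$z = 31$
$U{\left(M,d \right)} = 1268$ ($U{\left(M,d \right)} = 471 - -797 = 471 + 797 = 1268$)
$n{\left(Z,H \right)} = 36$ ($n{\left(Z,H \right)} = 6^{2} = 36$)
$s = -7524$ ($s = \left(-209\right) 36 = -7524$)
$s - U{\left(399,1925 \right)} = -7524 - 1268 = -8792$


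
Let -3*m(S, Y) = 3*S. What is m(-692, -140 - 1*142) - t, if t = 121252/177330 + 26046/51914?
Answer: 6186358019/8955165 ≈ 690.81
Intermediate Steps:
m(S, Y) = -S
t = 10616161/8955165 (t = 121252*(1/177330) + 26046*(1/51914) = 60626/88665 + 13023/25957 = 10616161/8955165 ≈ 1.1855)
m(-692, -140 - 1*142) - t = -1*(-692) - 1*10616161/8955165 = 692 - 10616161/8955165 = 6186358019/8955165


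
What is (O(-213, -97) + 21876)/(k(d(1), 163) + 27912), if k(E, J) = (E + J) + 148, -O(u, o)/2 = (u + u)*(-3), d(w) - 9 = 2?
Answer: 9660/14117 ≈ 0.68428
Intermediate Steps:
d(w) = 11 (d(w) = 9 + 2 = 11)
O(u, o) = 12*u (O(u, o) = -2*(u + u)*(-3) = -2*2*u*(-3) = -(-12)*u = 12*u)
k(E, J) = 148 + E + J
(O(-213, -97) + 21876)/(k(d(1), 163) + 27912) = (12*(-213) + 21876)/((148 + 11 + 163) + 27912) = (-2556 + 21876)/(322 + 27912) = 19320/28234 = 19320*(1/28234) = 9660/14117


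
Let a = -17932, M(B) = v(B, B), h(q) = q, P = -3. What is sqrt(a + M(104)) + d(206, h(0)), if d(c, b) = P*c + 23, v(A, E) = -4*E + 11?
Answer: -595 + I*sqrt(18337) ≈ -595.0 + 135.41*I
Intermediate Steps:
v(A, E) = 11 - 4*E
M(B) = 11 - 4*B
d(c, b) = 23 - 3*c (d(c, b) = -3*c + 23 = 23 - 3*c)
sqrt(a + M(104)) + d(206, h(0)) = sqrt(-17932 + (11 - 4*104)) + (23 - 3*206) = sqrt(-17932 + (11 - 416)) + (23 - 618) = sqrt(-17932 - 405) - 595 = sqrt(-18337) - 595 = I*sqrt(18337) - 595 = -595 + I*sqrt(18337)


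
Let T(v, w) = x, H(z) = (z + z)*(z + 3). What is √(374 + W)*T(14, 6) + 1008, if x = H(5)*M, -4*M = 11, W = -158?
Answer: 1008 - 1320*√6 ≈ -2225.3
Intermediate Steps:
H(z) = 2*z*(3 + z) (H(z) = (2*z)*(3 + z) = 2*z*(3 + z))
M = -11/4 (M = -¼*11 = -11/4 ≈ -2.7500)
x = -220 (x = (2*5*(3 + 5))*(-11/4) = (2*5*8)*(-11/4) = 80*(-11/4) = -220)
T(v, w) = -220
√(374 + W)*T(14, 6) + 1008 = √(374 - 158)*(-220) + 1008 = √216*(-220) + 1008 = (6*√6)*(-220) + 1008 = -1320*√6 + 1008 = 1008 - 1320*√6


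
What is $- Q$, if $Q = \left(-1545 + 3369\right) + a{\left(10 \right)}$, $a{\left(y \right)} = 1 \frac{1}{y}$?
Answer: $- \frac{18241}{10} \approx -1824.1$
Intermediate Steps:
$a{\left(y \right)} = \frac{1}{y}$
$Q = \frac{18241}{10}$ ($Q = \left(-1545 + 3369\right) + \frac{1}{10} = 1824 + \frac{1}{10} = \frac{18241}{10} \approx 1824.1$)
$- Q = \left(-1\right) \frac{18241}{10} = - \frac{18241}{10}$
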